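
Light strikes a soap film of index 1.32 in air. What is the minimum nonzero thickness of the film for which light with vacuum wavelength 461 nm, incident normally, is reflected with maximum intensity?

Top surface (1.0 → 1.32): reflection off a higher-index medium gives a half-wave phase shift.
Ray reflecting at the bottom interface goes from n = 1.32 toward n = 1.0: no phase shift.
Exactly one π shift → a net half-wave offset.
With one net inversion, constructive interference in reflection requires 2 n t = (m + ½) λ.
Minimum at m = 0: t = λ / (4 n) = 461 / (4 × 1.32) = 87.3 nm.

87.3 nm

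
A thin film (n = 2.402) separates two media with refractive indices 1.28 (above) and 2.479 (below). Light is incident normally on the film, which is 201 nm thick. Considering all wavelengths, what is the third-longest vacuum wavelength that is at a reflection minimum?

Ray reflecting at the top interface goes from n = 1.28 toward n = 2.402: a half-wave phase shift.
Ray reflecting at the bottom interface goes from n = 2.402 toward n = 2.479: a half-wave phase shift.
Net: no relative phase inversion (both shifts match).
So the condition for destructive reflection is 2 n t = (m + ½) λ.
λ = 2 n t / (m + ½). The third-longest wavelength is m = 2: λ = 2 × 2.402 × 201 / 2.50 = 386 nm.

386 nm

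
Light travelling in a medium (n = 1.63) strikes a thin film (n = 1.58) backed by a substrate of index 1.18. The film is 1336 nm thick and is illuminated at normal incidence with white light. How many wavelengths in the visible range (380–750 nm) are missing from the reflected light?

5

At the upper boundary (n = 1.63 to n = 1.58) the reflected ray undergoes no phase shift.
Ray reflecting at the bottom interface goes from n = 1.58 toward n = 1.18: no phase shift.
The two reflections carry the same phase change, so no net offset.
With no net inversion, destructive interference in reflection requires 2 n t = (m + ½) λ.
λ = 2 n t / (m + ½) = 4222 / (m + ½) nm.
m=5: 768 nm (IR); m=6: 650 nm (visible); m=7: 563 nm (visible); m=8: 497 nm (visible); m=9: 444 nm (visible); m=10: 402 nm (visible); m=11: 367 nm (UV).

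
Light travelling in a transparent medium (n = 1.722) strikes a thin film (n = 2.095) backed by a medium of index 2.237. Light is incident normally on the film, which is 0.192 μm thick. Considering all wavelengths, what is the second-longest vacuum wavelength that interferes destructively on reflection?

Top surface (1.722 → 2.095): reflection off a higher-index medium gives a half-wave phase shift.
Bottom surface (2.095 → 2.237): reflection off a higher-index medium gives a half-wave phase shift.
The two reflections carry the same phase change, so no net offset.
So the condition for destructive reflection is 2 n t = (m + ½) λ.
λ = 2 n t / (m + ½). The second-longest wavelength is m = 1: λ = 2 × 2.095 × 192 / 1.50 = 536 nm.

536 nm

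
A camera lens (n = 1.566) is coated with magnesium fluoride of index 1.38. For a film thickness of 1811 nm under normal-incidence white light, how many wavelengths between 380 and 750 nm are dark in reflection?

6

At the upper boundary (n = 1.0 to n = 1.38) the reflected ray undergoes a half-wave phase shift.
At the lower boundary (n = 1.38 to n = 1.566) the reflected ray undergoes a half-wave phase shift.
Net: no relative phase inversion (both shifts match).
For minimum reflection here: 2 n t = (m + ½) λ.
λ = 2 n t / (m + ½) = 4998 / (m + ½) nm.
m=6: 769 nm (IR); m=7: 666 nm (visible); m=8: 588 nm (visible); m=9: 526 nm (visible); m=10: 476 nm (visible); m=11: 435 nm (visible); m=12: 400 nm (visible); m=13: 370 nm (UV).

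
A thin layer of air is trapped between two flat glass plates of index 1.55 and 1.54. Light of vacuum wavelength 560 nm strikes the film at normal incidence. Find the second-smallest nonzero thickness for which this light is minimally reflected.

560 nm

Ray reflecting at the top interface goes from n = 1.55 toward n = 1.0: no phase shift.
At the lower boundary (n = 1.0 to n = 1.54) the reflected ray undergoes a half-wave phase shift.
The two reflections differ by half a wavelength.
With one net inversion, destructive interference in reflection requires 2 n t = m λ.
The second-smallest nonzero thickness corresponds to m = 2: t = m λ / (2 n) = 2.00 × 560 / (2 × 1.0) = 560 nm.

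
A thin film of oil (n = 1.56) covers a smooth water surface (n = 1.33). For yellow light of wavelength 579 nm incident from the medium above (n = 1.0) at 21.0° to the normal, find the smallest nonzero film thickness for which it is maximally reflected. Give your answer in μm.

0.0953 μm

At the upper boundary (n = 1.0 to n = 1.56) the reflected ray undergoes a half-wave phase shift.
Bottom surface (1.56 → 1.33): reflection off a lower-index medium gives no phase shift.
Exactly one π shift → a net half-wave offset.
So the condition for constructive reflection is 2 n t cos θ_r = (m + ½) λ.
Snell's law: 1.0 sin 21.0° = 1.56 sin θ_r → sin θ_r = 0.230, cos θ_r = 0.973.
Minimum at m = 0: t = λ / (4 n cos θ_r) = 579 / (4 × 1.56 × 0.973) = 95.3 nm.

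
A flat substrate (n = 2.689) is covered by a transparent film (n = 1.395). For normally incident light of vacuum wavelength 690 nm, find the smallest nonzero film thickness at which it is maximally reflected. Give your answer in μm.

0.247 μm

At the upper boundary (n = 1.0 to n = 1.395) the reflected ray undergoes a half-wave phase shift.
Ray reflecting at the bottom interface goes from n = 1.395 toward n = 2.689: a half-wave phase shift.
The two reflections carry the same phase change, so no net offset.
So the condition for constructive reflection is 2 n t = m λ.
Minimum nonzero at m = 1: t = λ / (2 n) = 690 / (2 × 1.395) = 247 nm.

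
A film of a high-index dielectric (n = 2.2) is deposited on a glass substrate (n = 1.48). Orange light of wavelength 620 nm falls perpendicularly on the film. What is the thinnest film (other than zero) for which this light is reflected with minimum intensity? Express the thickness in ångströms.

Top surface (1.0 → 2.2): reflection off a higher-index medium gives a half-wave phase shift.
At the lower boundary (n = 2.2 to n = 1.48) the reflected ray undergoes no phase shift.
Net: one phase inversion between the two reflected rays.
So the condition for destructive reflection is 2 n t = m λ.
Minimum nonzero at m = 1: t = λ / (2 n) = 620 / (2 × 2.2) = 141 nm.

1409 Å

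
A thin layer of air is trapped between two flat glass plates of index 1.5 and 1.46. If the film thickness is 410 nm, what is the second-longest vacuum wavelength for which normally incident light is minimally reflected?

Top surface (1.5 → 1.0): reflection off a lower-index medium gives no phase shift.
Ray reflecting at the bottom interface goes from n = 1.0 toward n = 1.46: a half-wave phase shift.
Exactly one π shift → a net half-wave offset.
With one net inversion, destructive interference in reflection requires 2 n t = m λ.
λ = 2 n t / m. The second-longest wavelength is m = 2: λ = 2 × 1.0 × 410 / 2.00 = 410 nm.

410 nm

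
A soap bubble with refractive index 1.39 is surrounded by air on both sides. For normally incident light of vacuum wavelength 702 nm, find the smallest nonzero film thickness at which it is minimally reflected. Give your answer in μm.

0.253 μm

At the upper boundary (n = 1.0 to n = 1.39) the reflected ray undergoes a half-wave phase shift.
At the lower boundary (n = 1.39 to n = 1.0) the reflected ray undergoes no phase shift.
Net: one phase inversion between the two reflected rays.
With one net inversion, destructive interference in reflection requires 2 n t = m λ.
Minimum nonzero at m = 1: t = λ / (2 n) = 702 / (2 × 1.39) = 253 nm.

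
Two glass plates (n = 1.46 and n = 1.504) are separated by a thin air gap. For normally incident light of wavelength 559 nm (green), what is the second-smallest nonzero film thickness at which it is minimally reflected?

559 nm

At the upper boundary (n = 1.46 to n = 1.0) the reflected ray undergoes no phase shift.
Ray reflecting at the bottom interface goes from n = 1.0 toward n = 1.504: a half-wave phase shift.
The two reflections differ by half a wavelength.
With one net inversion, destructive interference in reflection requires 2 n t = m λ.
The second-smallest nonzero thickness corresponds to m = 2: t = m λ / (2 n) = 2.00 × 559 / (2 × 1.0) = 559 nm.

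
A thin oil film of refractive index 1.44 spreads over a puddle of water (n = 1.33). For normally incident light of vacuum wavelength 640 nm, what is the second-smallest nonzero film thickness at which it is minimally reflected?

444 nm

Ray reflecting at the top interface goes from n = 1.0 toward n = 1.44: a half-wave phase shift.
At the lower boundary (n = 1.44 to n = 1.33) the reflected ray undergoes no phase shift.
The two reflections differ by half a wavelength.
With one net inversion, destructive interference in reflection requires 2 n t = m λ.
The second-smallest nonzero thickness corresponds to m = 2: t = m λ / (2 n) = 2.00 × 640 / (2 × 1.44) = 444 nm.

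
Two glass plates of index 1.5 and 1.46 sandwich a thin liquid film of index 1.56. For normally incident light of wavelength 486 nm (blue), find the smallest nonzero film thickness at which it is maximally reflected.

77.9 nm

Top surface (1.5 → 1.56): reflection off a higher-index medium gives a half-wave phase shift.
At the lower boundary (n = 1.56 to n = 1.46) the reflected ray undergoes no phase shift.
The two reflections differ by half a wavelength.
For strong reflection here: 2 n t = (m + ½) λ.
Minimum at m = 0: t = λ / (4 n) = 486 / (4 × 1.56) = 77.9 nm.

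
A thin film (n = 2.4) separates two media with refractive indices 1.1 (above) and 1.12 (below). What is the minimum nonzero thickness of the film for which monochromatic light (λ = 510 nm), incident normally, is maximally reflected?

53.1 nm

Ray reflecting at the top interface goes from n = 1.1 toward n = 2.4: a half-wave phase shift.
Ray reflecting at the bottom interface goes from n = 2.4 toward n = 1.12: no phase shift.
Net: one phase inversion between the two reflected rays.
So the condition for constructive reflection is 2 n t = (m + ½) λ.
Minimum at m = 0: t = λ / (4 n) = 510 / (4 × 2.4) = 53.1 nm.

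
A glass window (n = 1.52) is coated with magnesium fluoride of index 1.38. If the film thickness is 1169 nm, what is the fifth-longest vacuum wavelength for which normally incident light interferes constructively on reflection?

645 nm

Top surface (1.0 → 1.38): reflection off a higher-index medium gives a half-wave phase shift.
Bottom surface (1.38 → 1.52): reflection off a higher-index medium gives a half-wave phase shift.
Zero or two π shifts → no net half-wave offset.
So the condition for constructive reflection is 2 n t = m λ.
λ = 2 n t / m. The fifth-longest wavelength is m = 5: λ = 2 × 1.38 × 1169 / 5.00 = 645 nm.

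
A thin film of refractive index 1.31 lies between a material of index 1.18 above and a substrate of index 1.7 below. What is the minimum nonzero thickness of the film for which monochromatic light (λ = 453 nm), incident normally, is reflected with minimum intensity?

Top surface (1.18 → 1.31): reflection off a higher-index medium gives a half-wave phase shift.
At the lower boundary (n = 1.31 to n = 1.7) the reflected ray undergoes a half-wave phase shift.
The two reflections carry the same phase change, so no net offset.
So the condition for destructive reflection is 2 n t = (m + ½) λ.
Minimum at m = 0: t = λ / (4 n) = 453 / (4 × 1.31) = 86.5 nm.

86.5 nm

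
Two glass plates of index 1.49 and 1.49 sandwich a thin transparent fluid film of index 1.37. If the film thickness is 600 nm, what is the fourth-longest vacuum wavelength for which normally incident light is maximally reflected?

470 nm

Top surface (1.49 → 1.37): reflection off a lower-index medium gives no phase shift.
Bottom surface (1.37 → 1.49): reflection off a higher-index medium gives a half-wave phase shift.
Exactly one π shift → a net half-wave offset.
For bright reflection here: 2 n t = (m + ½) λ.
λ = 2 n t / (m + ½). The fourth-longest wavelength is m = 3: λ = 2 × 1.37 × 600 / 3.50 = 470 nm.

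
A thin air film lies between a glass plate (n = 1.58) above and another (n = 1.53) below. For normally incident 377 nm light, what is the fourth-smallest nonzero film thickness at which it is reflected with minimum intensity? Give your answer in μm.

0.754 μm

Ray reflecting at the top interface goes from n = 1.58 toward n = 1.0: no phase shift.
Ray reflecting at the bottom interface goes from n = 1.0 toward n = 1.53: a half-wave phase shift.
Net: one phase inversion between the two reflected rays.
With one net inversion, destructive interference in reflection requires 2 n t = m λ.
The fourth-smallest nonzero thickness corresponds to m = 4: t = m λ / (2 n) = 4.00 × 377 / (2 × 1.0) = 754 nm.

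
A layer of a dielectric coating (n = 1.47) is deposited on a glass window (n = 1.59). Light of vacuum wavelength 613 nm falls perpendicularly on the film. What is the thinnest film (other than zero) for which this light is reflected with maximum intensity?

209 nm

Top surface (1.0 → 1.47): reflection off a higher-index medium gives a half-wave phase shift.
At the lower boundary (n = 1.47 to n = 1.59) the reflected ray undergoes a half-wave phase shift.
The two reflections carry the same phase change, so no net offset.
So the condition for constructive reflection is 2 n t = m λ.
Minimum nonzero at m = 1: t = λ / (2 n) = 613 / (2 × 1.47) = 209 nm.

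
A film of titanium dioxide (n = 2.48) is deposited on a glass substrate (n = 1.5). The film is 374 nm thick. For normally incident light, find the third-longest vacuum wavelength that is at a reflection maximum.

742 nm

Ray reflecting at the top interface goes from n = 1.0 toward n = 2.48: a half-wave phase shift.
At the lower boundary (n = 2.48 to n = 1.5) the reflected ray undergoes no phase shift.
Exactly one π shift → a net half-wave offset.
For strong reflection here: 2 n t = (m + ½) λ.
λ = 2 n t / (m + ½). The third-longest wavelength is m = 2: λ = 2 × 2.48 × 374 / 2.50 = 742 nm.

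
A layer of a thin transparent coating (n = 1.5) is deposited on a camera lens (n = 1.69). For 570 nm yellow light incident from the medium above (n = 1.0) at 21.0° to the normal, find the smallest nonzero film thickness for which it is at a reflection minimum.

Top surface (1.0 → 1.5): reflection off a higher-index medium gives a half-wave phase shift.
Bottom surface (1.5 → 1.69): reflection off a higher-index medium gives a half-wave phase shift.
The two reflections carry the same phase change, so no net offset.
For minimum reflection here: 2 n t cos θ_r = (m + ½) λ.
Snell's law: 1.0 sin 21.0° = 1.5 sin θ_r → sin θ_r = 0.239, cos θ_r = 0.971.
Minimum at m = 0: t = λ / (4 n cos θ_r) = 570 / (4 × 1.5 × 0.971) = 97.8 nm.

97.8 nm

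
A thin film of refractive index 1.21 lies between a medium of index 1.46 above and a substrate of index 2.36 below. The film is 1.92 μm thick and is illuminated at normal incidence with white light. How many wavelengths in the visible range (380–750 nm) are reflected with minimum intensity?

At the upper boundary (n = 1.46 to n = 1.21) the reflected ray undergoes no phase shift.
Bottom surface (1.21 → 2.36): reflection off a higher-index medium gives a half-wave phase shift.
The two reflections differ by half a wavelength.
With one net inversion, destructive interference in reflection requires 2 n t = m λ.
λ = 2 n t / m = 4646 / m nm.
m=6: 774 nm (IR); m=7: 664 nm (visible); m=8: 581 nm (visible); m=9: 516 nm (visible); m=10: 465 nm (visible); m=11: 422 nm (visible); m=12: 387 nm (visible); m=13: 357 nm (UV).

6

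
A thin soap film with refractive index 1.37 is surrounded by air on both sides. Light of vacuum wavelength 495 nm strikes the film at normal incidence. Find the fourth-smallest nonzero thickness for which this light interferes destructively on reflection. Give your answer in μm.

At the upper boundary (n = 1.0 to n = 1.37) the reflected ray undergoes a half-wave phase shift.
At the lower boundary (n = 1.37 to n = 1.0) the reflected ray undergoes no phase shift.
Net: one phase inversion between the two reflected rays.
So the condition for destructive reflection is 2 n t = m λ.
The fourth-smallest nonzero thickness corresponds to m = 4: t = m λ / (2 n) = 4.00 × 495 / (2 × 1.37) = 723 nm.

0.723 μm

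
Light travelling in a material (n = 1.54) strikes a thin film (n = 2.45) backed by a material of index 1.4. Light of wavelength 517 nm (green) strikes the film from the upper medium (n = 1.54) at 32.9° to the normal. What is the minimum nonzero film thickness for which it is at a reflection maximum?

Ray reflecting at the top interface goes from n = 1.54 toward n = 2.45: a half-wave phase shift.
Bottom surface (2.45 → 1.4): reflection off a lower-index medium gives no phase shift.
Net: one phase inversion between the two reflected rays.
With one net inversion, constructive interference in reflection requires 2 n t cos θ_r = (m + ½) λ.
Snell's law: 1.54 sin 32.9° = 2.45 sin θ_r → sin θ_r = 0.341, cos θ_r = 0.940.
Minimum at m = 0: t = λ / (4 n cos θ_r) = 517 / (4 × 2.45 × 0.940) = 56.1 nm.

56.1 nm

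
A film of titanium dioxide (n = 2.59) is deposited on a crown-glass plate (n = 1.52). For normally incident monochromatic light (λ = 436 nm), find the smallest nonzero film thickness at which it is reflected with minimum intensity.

84.2 nm

Ray reflecting at the top interface goes from n = 1.0 toward n = 2.59: a half-wave phase shift.
At the lower boundary (n = 2.59 to n = 1.52) the reflected ray undergoes no phase shift.
The two reflections differ by half a wavelength.
For dark reflection here: 2 n t = m λ.
Minimum nonzero at m = 1: t = λ / (2 n) = 436 / (2 × 2.59) = 84.2 nm.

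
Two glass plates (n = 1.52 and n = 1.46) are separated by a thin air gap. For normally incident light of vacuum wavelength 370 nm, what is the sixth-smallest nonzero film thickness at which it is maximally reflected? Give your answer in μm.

1.02 μm

At the upper boundary (n = 1.52 to n = 1.0) the reflected ray undergoes no phase shift.
Ray reflecting at the bottom interface goes from n = 1.0 toward n = 1.46: a half-wave phase shift.
Net: one phase inversion between the two reflected rays.
So the condition for constructive reflection is 2 n t = (m + ½) λ.
The sixth-smallest nonzero thickness corresponds to m = 5: t = (m + ½) λ / (2 n) = 5.50 × 370 / (2 × 1.0) = 1018 nm.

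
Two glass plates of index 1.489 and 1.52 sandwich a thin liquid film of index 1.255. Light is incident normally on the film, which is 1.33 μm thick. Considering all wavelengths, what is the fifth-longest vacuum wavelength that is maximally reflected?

742 nm

Ray reflecting at the top interface goes from n = 1.489 toward n = 1.255: no phase shift.
At the lower boundary (n = 1.255 to n = 1.52) the reflected ray undergoes a half-wave phase shift.
Exactly one π shift → a net half-wave offset.
So the condition for constructive reflection is 2 n t = (m + ½) λ.
λ = 2 n t / (m + ½). The fifth-longest wavelength is m = 4: λ = 2 × 1.255 × 1330 / 4.50 = 742 nm.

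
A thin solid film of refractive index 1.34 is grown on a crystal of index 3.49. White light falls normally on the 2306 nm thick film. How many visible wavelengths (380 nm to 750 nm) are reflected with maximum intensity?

8

Ray reflecting at the top interface goes from n = 1.0 toward n = 1.34: a half-wave phase shift.
Ray reflecting at the bottom interface goes from n = 1.34 toward n = 3.49: a half-wave phase shift.
Zero or two π shifts → no net half-wave offset.
With no net inversion, constructive interference in reflection requires 2 n t = m λ.
λ = 2 n t / m = 6180 / m nm.
m=8: 773 nm (IR); m=9: 687 nm (visible); m=10: 618 nm (visible); m=11: 562 nm (visible); m=12: 515 nm (visible); m=13: 475 nm (visible); m=14: 441 nm (visible); m=15: 412 nm (visible); m=16: 386 nm (visible); m=17: 364 nm (UV).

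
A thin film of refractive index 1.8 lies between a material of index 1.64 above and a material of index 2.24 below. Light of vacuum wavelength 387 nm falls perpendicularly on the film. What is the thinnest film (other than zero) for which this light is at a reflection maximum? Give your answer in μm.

At the upper boundary (n = 1.64 to n = 1.8) the reflected ray undergoes a half-wave phase shift.
At the lower boundary (n = 1.8 to n = 2.24) the reflected ray undergoes a half-wave phase shift.
Net: no relative phase inversion (both shifts match).
So the condition for constructive reflection is 2 n t = m λ.
Minimum nonzero at m = 1: t = λ / (2 n) = 387 / (2 × 1.8) = 108 nm.

0.108 μm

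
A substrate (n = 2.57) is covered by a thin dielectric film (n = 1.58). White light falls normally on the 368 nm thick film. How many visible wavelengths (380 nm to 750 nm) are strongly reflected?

Top surface (1.0 → 1.58): reflection off a higher-index medium gives a half-wave phase shift.
Bottom surface (1.58 → 2.57): reflection off a higher-index medium gives a half-wave phase shift.
Zero or two π shifts → no net half-wave offset.
For maximum reflection here: 2 n t = m λ.
λ = 2 n t / m = 1163 / m nm.
m=1: 1163 nm (IR); m=2: 581 nm (visible); m=3: 388 nm (visible); m=4: 291 nm (UV).

2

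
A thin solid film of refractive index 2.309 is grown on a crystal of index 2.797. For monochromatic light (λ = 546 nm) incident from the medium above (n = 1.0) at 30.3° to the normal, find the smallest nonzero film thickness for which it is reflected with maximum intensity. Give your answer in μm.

0.121 μm

Top surface (1.0 → 2.309): reflection off a higher-index medium gives a half-wave phase shift.
Bottom surface (2.309 → 2.797): reflection off a higher-index medium gives a half-wave phase shift.
The two reflections carry the same phase change, so no net offset.
So the condition for constructive reflection is 2 n t cos θ_r = m λ.
Snell's law: 1.0 sin 30.3° = 2.309 sin θ_r → sin θ_r = 0.219, cos θ_r = 0.976.
Minimum nonzero at m = 1: t = λ / (2 n cos θ_r) = 546 / (2 × 2.309 × 0.976) = 121 nm.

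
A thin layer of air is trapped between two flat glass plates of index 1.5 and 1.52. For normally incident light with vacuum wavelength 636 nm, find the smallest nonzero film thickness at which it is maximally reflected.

Top surface (1.5 → 1.0): reflection off a lower-index medium gives no phase shift.
Bottom surface (1.0 → 1.52): reflection off a higher-index medium gives a half-wave phase shift.
Net: one phase inversion between the two reflected rays.
For strong reflection here: 2 n t = (m + ½) λ.
Minimum at m = 0: t = λ / (4 n) = 636 / (4 × 1.0) = 159 nm.

159 nm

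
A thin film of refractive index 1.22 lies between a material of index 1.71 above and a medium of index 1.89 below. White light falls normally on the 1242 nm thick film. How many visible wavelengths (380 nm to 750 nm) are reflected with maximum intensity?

4

Top surface (1.71 → 1.22): reflection off a lower-index medium gives no phase shift.
At the lower boundary (n = 1.22 to n = 1.89) the reflected ray undergoes a half-wave phase shift.
Net: one phase inversion between the two reflected rays.
With one net inversion, constructive interference in reflection requires 2 n t = (m + ½) λ.
λ = 2 n t / (m + ½) = 3030 / (m + ½) nm.
m=3: 866 nm (IR); m=4: 673 nm (visible); m=5: 551 nm (visible); m=6: 466 nm (visible); m=7: 404 nm (visible); m=8: 357 nm (UV).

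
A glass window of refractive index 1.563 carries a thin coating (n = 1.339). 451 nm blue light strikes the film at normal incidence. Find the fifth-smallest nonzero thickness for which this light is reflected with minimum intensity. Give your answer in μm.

0.758 μm

At the upper boundary (n = 1.0 to n = 1.339) the reflected ray undergoes a half-wave phase shift.
Bottom surface (1.339 → 1.563): reflection off a higher-index medium gives a half-wave phase shift.
Zero or two π shifts → no net half-wave offset.
With no net inversion, destructive interference in reflection requires 2 n t = (m + ½) λ.
The fifth-smallest nonzero thickness corresponds to m = 4: t = (m + ½) λ / (2 n) = 4.50 × 451 / (2 × 1.339) = 758 nm.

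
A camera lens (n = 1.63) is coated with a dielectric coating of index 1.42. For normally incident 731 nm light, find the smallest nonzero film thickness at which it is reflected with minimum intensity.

Ray reflecting at the top interface goes from n = 1.0 toward n = 1.42: a half-wave phase shift.
Ray reflecting at the bottom interface goes from n = 1.42 toward n = 1.63: a half-wave phase shift.
The two reflections carry the same phase change, so no net offset.
For dark reflection here: 2 n t = (m + ½) λ.
Minimum at m = 0: t = λ / (4 n) = 731 / (4 × 1.42) = 129 nm.

129 nm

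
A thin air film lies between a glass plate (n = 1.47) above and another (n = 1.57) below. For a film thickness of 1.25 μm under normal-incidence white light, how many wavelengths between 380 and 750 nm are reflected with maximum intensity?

Top surface (1.47 → 1.0): reflection off a lower-index medium gives no phase shift.
At the lower boundary (n = 1.0 to n = 1.57) the reflected ray undergoes a half-wave phase shift.
The two reflections differ by half a wavelength.
With one net inversion, constructive interference in reflection requires 2 n t = (m + ½) λ.
λ = 2 n t / (m + ½) = 2500 / (m + ½) nm.
m=2: 1000 nm (IR); m=3: 714 nm (visible); m=4: 556 nm (visible); m=5: 455 nm (visible); m=6: 385 nm (visible); m=7: 333 nm (UV).

4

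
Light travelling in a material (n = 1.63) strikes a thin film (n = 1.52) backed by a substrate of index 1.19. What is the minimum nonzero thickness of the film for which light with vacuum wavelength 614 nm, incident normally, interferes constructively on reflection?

202 nm

Top surface (1.63 → 1.52): reflection off a lower-index medium gives no phase shift.
At the lower boundary (n = 1.52 to n = 1.19) the reflected ray undergoes no phase shift.
The two reflections carry the same phase change, so no net offset.
For strong reflection here: 2 n t = m λ.
Minimum nonzero at m = 1: t = λ / (2 n) = 614 / (2 × 1.52) = 202 nm.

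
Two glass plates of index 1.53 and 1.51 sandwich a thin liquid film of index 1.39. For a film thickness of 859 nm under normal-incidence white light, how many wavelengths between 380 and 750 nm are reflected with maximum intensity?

Ray reflecting at the top interface goes from n = 1.53 toward n = 1.39: no phase shift.
Bottom surface (1.39 → 1.51): reflection off a higher-index medium gives a half-wave phase shift.
Net: one phase inversion between the two reflected rays.
For maximum reflection here: 2 n t = (m + ½) λ.
λ = 2 n t / (m + ½) = 2388 / (m + ½) nm.
m=2: 955 nm (IR); m=3: 682 nm (visible); m=4: 531 nm (visible); m=5: 434 nm (visible); m=6: 367 nm (UV).

3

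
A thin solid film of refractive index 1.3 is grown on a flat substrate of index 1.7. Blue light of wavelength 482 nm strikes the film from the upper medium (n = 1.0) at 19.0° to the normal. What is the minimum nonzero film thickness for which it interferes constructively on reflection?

Top surface (1.0 → 1.3): reflection off a higher-index medium gives a half-wave phase shift.
Bottom surface (1.3 → 1.7): reflection off a higher-index medium gives a half-wave phase shift.
Net: no relative phase inversion (both shifts match).
With no net inversion, constructive interference in reflection requires 2 n t cos θ_r = m λ.
Snell's law: 1.0 sin 19.0° = 1.3 sin θ_r → sin θ_r = 0.250, cos θ_r = 0.968.
Minimum nonzero at m = 1: t = λ / (2 n cos θ_r) = 482 / (2 × 1.3 × 0.968) = 191 nm.

191 nm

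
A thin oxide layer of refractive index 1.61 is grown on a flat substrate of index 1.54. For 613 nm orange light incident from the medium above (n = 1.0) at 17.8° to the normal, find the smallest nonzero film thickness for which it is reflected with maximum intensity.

96.9 nm

Top surface (1.0 → 1.61): reflection off a higher-index medium gives a half-wave phase shift.
Ray reflecting at the bottom interface goes from n = 1.61 toward n = 1.54: no phase shift.
Exactly one π shift → a net half-wave offset.
For bright reflection here: 2 n t cos θ_r = (m + ½) λ.
Snell's law: 1.0 sin 17.8° = 1.61 sin θ_r → sin θ_r = 0.190, cos θ_r = 0.982.
Minimum at m = 0: t = λ / (4 n cos θ_r) = 613 / (4 × 1.61 × 0.982) = 96.9 nm.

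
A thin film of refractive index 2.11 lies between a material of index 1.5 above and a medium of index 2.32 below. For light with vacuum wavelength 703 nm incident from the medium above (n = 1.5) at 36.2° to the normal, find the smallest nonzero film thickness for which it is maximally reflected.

184 nm

At the upper boundary (n = 1.5 to n = 2.11) the reflected ray undergoes a half-wave phase shift.
Bottom surface (2.11 → 2.32): reflection off a higher-index medium gives a half-wave phase shift.
Zero or two π shifts → no net half-wave offset.
So the condition for constructive reflection is 2 n t cos θ_r = m λ.
Snell's law: 1.5 sin 36.2° = 2.11 sin θ_r → sin θ_r = 0.420, cos θ_r = 0.908.
Minimum nonzero at m = 1: t = λ / (2 n cos θ_r) = 703 / (2 × 2.11 × 0.908) = 184 nm.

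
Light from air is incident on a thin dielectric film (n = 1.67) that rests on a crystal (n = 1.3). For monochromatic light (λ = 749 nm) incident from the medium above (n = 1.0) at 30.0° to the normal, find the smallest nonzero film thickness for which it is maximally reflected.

Top surface (1.0 → 1.67): reflection off a higher-index medium gives a half-wave phase shift.
Ray reflecting at the bottom interface goes from n = 1.67 toward n = 1.3: no phase shift.
Net: one phase inversion between the two reflected rays.
So the condition for constructive reflection is 2 n t cos θ_r = (m + ½) λ.
Snell's law: 1.0 sin 30.0° = 1.67 sin θ_r → sin θ_r = 0.299, cos θ_r = 0.954.
Minimum at m = 0: t = λ / (4 n cos θ_r) = 749 / (4 × 1.67 × 0.954) = 118 nm.

118 nm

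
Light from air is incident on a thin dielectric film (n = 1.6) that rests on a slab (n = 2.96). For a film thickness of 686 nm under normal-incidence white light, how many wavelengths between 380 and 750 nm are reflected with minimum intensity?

3

Ray reflecting at the top interface goes from n = 1.0 toward n = 1.6: a half-wave phase shift.
Bottom surface (1.6 → 2.96): reflection off a higher-index medium gives a half-wave phase shift.
Zero or two π shifts → no net half-wave offset.
For dark reflection here: 2 n t = (m + ½) λ.
λ = 2 n t / (m + ½) = 2195 / (m + ½) nm.
m=2: 878 nm (IR); m=3: 627 nm (visible); m=4: 488 nm (visible); m=5: 399 nm (visible); m=6: 338 nm (UV).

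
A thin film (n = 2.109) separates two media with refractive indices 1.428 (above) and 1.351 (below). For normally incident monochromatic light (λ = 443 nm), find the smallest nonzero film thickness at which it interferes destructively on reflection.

105 nm

Ray reflecting at the top interface goes from n = 1.428 toward n = 2.109: a half-wave phase shift.
At the lower boundary (n = 2.109 to n = 1.351) the reflected ray undergoes no phase shift.
Exactly one π shift → a net half-wave offset.
With one net inversion, destructive interference in reflection requires 2 n t = m λ.
Minimum nonzero at m = 1: t = λ / (2 n) = 443 / (2 × 2.109) = 105 nm.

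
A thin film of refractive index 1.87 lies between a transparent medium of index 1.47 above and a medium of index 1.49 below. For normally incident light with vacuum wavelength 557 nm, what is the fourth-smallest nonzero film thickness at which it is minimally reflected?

Top surface (1.47 → 1.87): reflection off a higher-index medium gives a half-wave phase shift.
At the lower boundary (n = 1.87 to n = 1.49) the reflected ray undergoes no phase shift.
Exactly one π shift → a net half-wave offset.
With one net inversion, destructive interference in reflection requires 2 n t = m λ.
The fourth-smallest nonzero thickness corresponds to m = 4: t = m λ / (2 n) = 4.00 × 557 / (2 × 1.87) = 596 nm.

596 nm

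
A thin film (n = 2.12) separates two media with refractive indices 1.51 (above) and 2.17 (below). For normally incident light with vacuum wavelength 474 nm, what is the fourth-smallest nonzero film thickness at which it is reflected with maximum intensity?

Top surface (1.51 → 2.12): reflection off a higher-index medium gives a half-wave phase shift.
Ray reflecting at the bottom interface goes from n = 2.12 toward n = 2.17: a half-wave phase shift.
Net: no relative phase inversion (both shifts match).
So the condition for constructive reflection is 2 n t = m λ.
The fourth-smallest nonzero thickness corresponds to m = 4: t = m λ / (2 n) = 4.00 × 474 / (2 × 2.12) = 447 nm.

447 nm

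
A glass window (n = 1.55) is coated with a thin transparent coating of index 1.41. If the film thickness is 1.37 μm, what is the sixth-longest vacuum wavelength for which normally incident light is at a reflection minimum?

Top surface (1.0 → 1.41): reflection off a higher-index medium gives a half-wave phase shift.
Bottom surface (1.41 → 1.55): reflection off a higher-index medium gives a half-wave phase shift.
Zero or two π shifts → no net half-wave offset.
For dark reflection here: 2 n t = (m + ½) λ.
λ = 2 n t / (m + ½). The sixth-longest wavelength is m = 5: λ = 2 × 1.41 × 1370 / 5.50 = 702 nm.

702 nm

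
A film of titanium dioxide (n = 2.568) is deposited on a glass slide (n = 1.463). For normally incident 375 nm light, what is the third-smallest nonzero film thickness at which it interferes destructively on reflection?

219 nm

At the upper boundary (n = 1.0 to n = 2.568) the reflected ray undergoes a half-wave phase shift.
Bottom surface (2.568 → 1.463): reflection off a lower-index medium gives no phase shift.
The two reflections differ by half a wavelength.
For dark reflection here: 2 n t = m λ.
The third-smallest nonzero thickness corresponds to m = 3: t = m λ / (2 n) = 3.00 × 375 / (2 × 2.568) = 219 nm.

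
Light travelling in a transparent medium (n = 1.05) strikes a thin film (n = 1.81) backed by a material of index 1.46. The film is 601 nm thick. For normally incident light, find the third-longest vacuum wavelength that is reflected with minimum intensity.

Ray reflecting at the top interface goes from n = 1.05 toward n = 1.81: a half-wave phase shift.
Bottom surface (1.81 → 1.46): reflection off a lower-index medium gives no phase shift.
Net: one phase inversion between the two reflected rays.
So the condition for destructive reflection is 2 n t = m λ.
λ = 2 n t / m. The third-longest wavelength is m = 3: λ = 2 × 1.81 × 601 / 3.00 = 725 nm.

725 nm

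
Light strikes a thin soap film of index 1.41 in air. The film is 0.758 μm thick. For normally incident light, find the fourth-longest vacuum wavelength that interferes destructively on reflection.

Top surface (1.0 → 1.41): reflection off a higher-index medium gives a half-wave phase shift.
Bottom surface (1.41 → 1.0): reflection off a lower-index medium gives no phase shift.
Exactly one π shift → a net half-wave offset.
For dark reflection here: 2 n t = m λ.
λ = 2 n t / m. The fourth-longest wavelength is m = 4: λ = 2 × 1.41 × 758 / 4.00 = 534 nm.

534 nm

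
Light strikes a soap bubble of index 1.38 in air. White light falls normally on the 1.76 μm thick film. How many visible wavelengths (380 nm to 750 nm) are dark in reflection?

6

Ray reflecting at the top interface goes from n = 1.0 toward n = 1.38: a half-wave phase shift.
Bottom surface (1.38 → 1.0): reflection off a lower-index medium gives no phase shift.
Net: one phase inversion between the two reflected rays.
With one net inversion, destructive interference in reflection requires 2 n t = m λ.
λ = 2 n t / m = 4858 / m nm.
m=6: 810 nm (IR); m=7: 694 nm (visible); m=8: 607 nm (visible); m=9: 540 nm (visible); m=10: 486 nm (visible); m=11: 442 nm (visible); m=12: 405 nm (visible); m=13: 374 nm (UV).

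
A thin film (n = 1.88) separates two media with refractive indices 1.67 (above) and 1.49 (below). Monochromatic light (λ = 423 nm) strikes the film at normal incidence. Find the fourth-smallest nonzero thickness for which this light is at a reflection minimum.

450 nm

Top surface (1.67 → 1.88): reflection off a higher-index medium gives a half-wave phase shift.
Bottom surface (1.88 → 1.49): reflection off a lower-index medium gives no phase shift.
The two reflections differ by half a wavelength.
With one net inversion, destructive interference in reflection requires 2 n t = m λ.
The fourth-smallest nonzero thickness corresponds to m = 4: t = m λ / (2 n) = 4.00 × 423 / (2 × 1.88) = 450 nm.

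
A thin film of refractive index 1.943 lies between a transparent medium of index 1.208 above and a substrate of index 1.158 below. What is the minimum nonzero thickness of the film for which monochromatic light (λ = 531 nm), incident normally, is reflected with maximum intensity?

68.3 nm

Top surface (1.208 → 1.943): reflection off a higher-index medium gives a half-wave phase shift.
At the lower boundary (n = 1.943 to n = 1.158) the reflected ray undergoes no phase shift.
The two reflections differ by half a wavelength.
With one net inversion, constructive interference in reflection requires 2 n t = (m + ½) λ.
Minimum at m = 0: t = λ / (4 n) = 531 / (4 × 1.943) = 68.3 nm.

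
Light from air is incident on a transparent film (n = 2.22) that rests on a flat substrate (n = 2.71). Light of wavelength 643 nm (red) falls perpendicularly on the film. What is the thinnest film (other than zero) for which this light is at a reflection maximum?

145 nm

At the upper boundary (n = 1.0 to n = 2.22) the reflected ray undergoes a half-wave phase shift.
At the lower boundary (n = 2.22 to n = 2.71) the reflected ray undergoes a half-wave phase shift.
Net: no relative phase inversion (both shifts match).
So the condition for constructive reflection is 2 n t = m λ.
Minimum nonzero at m = 1: t = λ / (2 n) = 643 / (2 × 2.22) = 145 nm.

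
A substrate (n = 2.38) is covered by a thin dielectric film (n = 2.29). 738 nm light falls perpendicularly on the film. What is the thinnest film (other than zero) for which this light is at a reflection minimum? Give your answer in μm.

Ray reflecting at the top interface goes from n = 1.0 toward n = 2.29: a half-wave phase shift.
At the lower boundary (n = 2.29 to n = 2.38) the reflected ray undergoes a half-wave phase shift.
Net: no relative phase inversion (both shifts match).
With no net inversion, destructive interference in reflection requires 2 n t = (m + ½) λ.
Minimum at m = 0: t = λ / (4 n) = 738 / (4 × 2.29) = 80.6 nm.

0.0806 μm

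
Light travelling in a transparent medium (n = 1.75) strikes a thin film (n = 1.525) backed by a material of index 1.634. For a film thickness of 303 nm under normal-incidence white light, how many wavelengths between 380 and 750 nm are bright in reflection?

1

Ray reflecting at the top interface goes from n = 1.75 toward n = 1.525: no phase shift.
At the lower boundary (n = 1.525 to n = 1.634) the reflected ray undergoes a half-wave phase shift.
Net: one phase inversion between the two reflected rays.
So the condition for constructive reflection is 2 n t = (m + ½) λ.
λ = 2 n t / (m + ½) = 924 / (m + ½) nm.
m=0: 1848 nm (IR); m=1: 616 nm (visible); m=2: 370 nm (UV).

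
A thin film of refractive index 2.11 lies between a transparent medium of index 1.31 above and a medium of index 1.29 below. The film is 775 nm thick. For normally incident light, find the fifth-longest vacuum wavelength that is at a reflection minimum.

654 nm

Top surface (1.31 → 2.11): reflection off a higher-index medium gives a half-wave phase shift.
Ray reflecting at the bottom interface goes from n = 2.11 toward n = 1.29: no phase shift.
The two reflections differ by half a wavelength.
For minimum reflection here: 2 n t = m λ.
λ = 2 n t / m. The fifth-longest wavelength is m = 5: λ = 2 × 2.11 × 775 / 5.00 = 654 nm.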